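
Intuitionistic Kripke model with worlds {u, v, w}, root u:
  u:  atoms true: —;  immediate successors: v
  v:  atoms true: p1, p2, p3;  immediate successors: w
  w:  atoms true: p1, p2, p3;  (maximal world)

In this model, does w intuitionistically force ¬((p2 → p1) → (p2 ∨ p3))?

No

w ⊮ ¬((p2 → p1) → (p2 ∨ p3)) since w is accessible from w and w ⊩ (p2 → p1) → (p2 ∨ p3).
w ⊩ (p2 → p1) → (p2 ∨ p3): every world accessible from w that forces p2 → p1 (namely w) also forces p2 ∨ p3.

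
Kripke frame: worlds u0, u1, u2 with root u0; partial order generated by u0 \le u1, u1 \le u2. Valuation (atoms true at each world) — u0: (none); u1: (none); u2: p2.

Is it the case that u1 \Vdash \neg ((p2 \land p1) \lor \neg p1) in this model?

No

u1 \nVdash \neg ((p2 \land p1) \lor \neg p1) since u1 is accessible from u1 and u1 \Vdash (p2 \land p1) \lor \neg p1.
u1 \Vdash (p2 \land p1) \lor \neg p1 via the disjunct \neg p1.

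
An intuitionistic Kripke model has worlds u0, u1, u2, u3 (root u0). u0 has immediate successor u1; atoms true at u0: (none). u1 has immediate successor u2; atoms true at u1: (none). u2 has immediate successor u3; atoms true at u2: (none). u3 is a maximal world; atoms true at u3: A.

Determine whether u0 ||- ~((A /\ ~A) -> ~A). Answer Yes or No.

No

u0 ||-/- ~((A /\ ~A) -> ~A) since u0 is accessible from u0 and u0 ||- (A /\ ~A) -> ~A.
u0 ||- (A /\ ~A) -> ~A vacuously: no world accessible from u0 forces the antecedent A /\ ~A.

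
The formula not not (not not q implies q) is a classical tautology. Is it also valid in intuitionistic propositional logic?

Yes

This is the double negation of double-negation elimination, which is intuitionistically derivable.
By Glivenko's theorem the double negation of any classical propositional tautology is intuitionistically provable; not not q implies q is classically a tautology.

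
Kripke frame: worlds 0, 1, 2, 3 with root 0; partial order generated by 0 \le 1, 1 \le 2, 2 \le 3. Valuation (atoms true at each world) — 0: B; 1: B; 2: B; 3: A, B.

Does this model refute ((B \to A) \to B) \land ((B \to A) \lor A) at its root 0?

0 \nVdash ((B \to A) \to B) \land ((B \to A) \lor A) since 0 fails (B \to A) \lor A.
So the root 0 does not force ((B \to A) \to B) \land ((B \to A) \lor A); the model is a countermodel.

Yes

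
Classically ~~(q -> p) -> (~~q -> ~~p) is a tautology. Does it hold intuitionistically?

Yes

This is the distribution of double negation over implication, which is intuitionistically derivable.
Assume ~~(q -> p) and ~~q; suppose ~p. Then q -> p would give ~q (by contraposition), contradicting ~~q; so ~(q -> p), contradicting ~~(q -> p). Hence ~~p.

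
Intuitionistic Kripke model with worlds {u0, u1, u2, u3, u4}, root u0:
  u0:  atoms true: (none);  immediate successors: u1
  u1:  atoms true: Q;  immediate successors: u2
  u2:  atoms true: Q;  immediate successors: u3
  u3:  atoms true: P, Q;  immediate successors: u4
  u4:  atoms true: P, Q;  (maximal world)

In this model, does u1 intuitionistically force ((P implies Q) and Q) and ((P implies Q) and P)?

No

u1 does not force ((P implies Q) and Q) and ((P implies Q) and P) since u1 fails (P implies Q) and P.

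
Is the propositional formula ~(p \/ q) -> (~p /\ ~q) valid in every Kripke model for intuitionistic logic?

Yes

This is a constructively valid De Morgan direction (negated disjunction to conjunction of negations), which is intuitionistically derivable.
From ~(p \/ q): if p held then p \/ q would, contradiction — so ~p; similarly ~q.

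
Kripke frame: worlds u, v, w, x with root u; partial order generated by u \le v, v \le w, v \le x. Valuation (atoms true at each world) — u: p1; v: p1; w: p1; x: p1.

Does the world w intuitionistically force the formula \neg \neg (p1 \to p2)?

No

w \nVdash \neg \neg (p1 \to p2) since w is accessible from w and w \Vdash \neg (p1 \to p2).
w \Vdash \neg (p1 \to p2): no world accessible from w forces p1 \to p2.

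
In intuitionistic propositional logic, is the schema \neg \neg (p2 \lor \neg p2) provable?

Yes

This is the double negation of excluded middle, which is intuitionistically derivable.
Assuming \neg (p2 \lor \neg p2): from p2 we'd get p2 \lor \neg p2, so \neg p2; but then p2 \lor \neg p2 again — contradiction. Hence \neg \neg (p2 \lor \neg p2).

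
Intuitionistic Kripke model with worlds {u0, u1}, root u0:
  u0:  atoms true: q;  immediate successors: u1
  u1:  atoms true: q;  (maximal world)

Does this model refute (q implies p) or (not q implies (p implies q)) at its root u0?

u0 forces (q implies p) or (not q implies (p implies q)) via the disjunct not q implies (p implies q).
So the root u0 forces (q implies p) or (not q implies (p implies q)); the model is not a countermodel.

No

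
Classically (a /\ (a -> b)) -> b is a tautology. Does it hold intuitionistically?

Yes

This is modus ponens in implicational form, which is intuitionistically derivable.
If a world forces a and a -> b, then applying the implication at that world (which is accessible from itself) gives b.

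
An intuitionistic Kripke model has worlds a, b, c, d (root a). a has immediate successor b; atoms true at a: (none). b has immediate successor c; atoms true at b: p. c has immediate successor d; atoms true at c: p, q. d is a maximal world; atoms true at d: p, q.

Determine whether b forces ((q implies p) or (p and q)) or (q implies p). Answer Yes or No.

Yes

b forces ((q implies p) or (p and q)) or (q implies p) via the disjunct (q implies p) or (p and q).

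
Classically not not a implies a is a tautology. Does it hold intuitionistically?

No

This is double-negation elimination, which is not intuitionistically valid.
A Kripke countermodel: worlds u0, u1; order generated by u0 <= u1; atoms true at each world — u0:{}; u1:{a}.
u0 does not force not not a implies a: already at u0 itself, u0 forces not not a but u0 does not force a.
u0 lacks atom a, so u0 does not force a.
So the root u0 does not force the formula.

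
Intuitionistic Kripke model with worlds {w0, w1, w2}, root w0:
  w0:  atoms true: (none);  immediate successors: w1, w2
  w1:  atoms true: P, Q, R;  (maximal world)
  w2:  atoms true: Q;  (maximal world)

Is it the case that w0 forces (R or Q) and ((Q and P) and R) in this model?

No

w0 does not force (R or Q) and ((Q and P) and R) since w0 fails R or Q.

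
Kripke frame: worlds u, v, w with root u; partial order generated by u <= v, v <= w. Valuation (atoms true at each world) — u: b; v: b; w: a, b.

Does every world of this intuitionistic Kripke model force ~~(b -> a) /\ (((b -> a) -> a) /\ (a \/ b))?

Yes

u ||- ~~(b -> a) /\ (((b -> a) -> a) /\ (a \/ b)) since u forces both conjuncts.
Since the root u forces ~~(b -> a) /\ (((b -> a) -> a) /\ (a \/ b)) and forcing is persistent (monotone upward), every world forces it.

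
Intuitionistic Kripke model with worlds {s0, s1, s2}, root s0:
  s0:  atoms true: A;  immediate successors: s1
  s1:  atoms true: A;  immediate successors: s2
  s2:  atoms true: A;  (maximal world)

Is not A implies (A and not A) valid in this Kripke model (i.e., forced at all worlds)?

s0 forces not A implies (A and not A) vacuously: no world accessible from s0 forces the antecedent not A.
Since the root s0 forces not A implies (A and not A) and forcing is persistent (monotone upward), every world forces it.

Yes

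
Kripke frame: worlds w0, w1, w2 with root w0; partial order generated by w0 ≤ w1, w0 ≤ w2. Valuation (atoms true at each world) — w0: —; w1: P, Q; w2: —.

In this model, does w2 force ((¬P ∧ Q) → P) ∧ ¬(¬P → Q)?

Yes

w2 ⊩ ((¬P ∧ Q) → P) ∧ ¬(¬P → Q) since w2 forces both conjuncts.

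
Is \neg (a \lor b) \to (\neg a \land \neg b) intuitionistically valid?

Yes

This is a constructively valid De Morgan direction (negated disjunction to conjunction of negations), which is intuitionistically derivable.
From \neg (a \lor b): if a held then a \lor b would, contradiction — so \neg a; similarly \neg b.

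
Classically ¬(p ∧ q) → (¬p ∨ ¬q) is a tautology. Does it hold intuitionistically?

This is the constructively invalid direction of De Morgan's law for conjunction, which is not intuitionistically valid.
A Kripke countermodel: worlds u, v, w; order generated by u ≤ v, u ≤ w; atoms true at each world — u:{}; v:{p}; w:{q}.
u ⊮ ¬(p ∧ q) → (¬p ∨ ¬q): already at u itself, u ⊩ ¬(p ∧ q) but u ⊮ ¬p ∨ ¬q.
u ⊮ ¬p ∨ ¬q: neither disjunct is forced at u.
u ⊮ ¬p since v is accessible from u and v ⊩ p.
So the root u does not force the formula.

No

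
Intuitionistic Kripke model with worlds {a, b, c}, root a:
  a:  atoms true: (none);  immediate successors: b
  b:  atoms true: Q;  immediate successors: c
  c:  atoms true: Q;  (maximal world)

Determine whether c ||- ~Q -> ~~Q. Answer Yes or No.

c ||- ~Q -> ~~Q vacuously: no world accessible from c forces the antecedent ~Q.

Yes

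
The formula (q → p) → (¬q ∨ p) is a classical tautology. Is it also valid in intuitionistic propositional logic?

No

This is the material-implication-as-disjunction principle, which is not intuitionistically valid.
A Kripke countermodel: worlds u0, u1; order generated by u0 ≤ u1; atoms true at each world — u0:{}; u1:{p,q}.
u0 ⊮ (q → p) → (¬q ∨ p): already at u0 itself, u0 ⊩ q → p but u0 ⊮ ¬q ∨ p.
u0 ⊮ ¬q ∨ p: neither disjunct is forced at u0.
u0 ⊮ ¬q since u1 is accessible from u0 and u1 ⊩ q.
So the root u0 does not force the formula.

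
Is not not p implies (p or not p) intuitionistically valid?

No

This is a variant of double-negation elimination (deriving excluded middle from double negation), which is not intuitionistically valid.
A Kripke countermodel: worlds s0, s1; order generated by s0 <= s1; atoms true at each world — s0:{}; s1:{p}.
s0 does not force not not p implies (p or not p): already at s0 itself, s0 forces not not p but s0 does not force p or not p.
s0 does not force p or not p: neither disjunct is forced at s0.
s0 lacks atom p, so s0 does not force p.
So the root s0 does not force the formula.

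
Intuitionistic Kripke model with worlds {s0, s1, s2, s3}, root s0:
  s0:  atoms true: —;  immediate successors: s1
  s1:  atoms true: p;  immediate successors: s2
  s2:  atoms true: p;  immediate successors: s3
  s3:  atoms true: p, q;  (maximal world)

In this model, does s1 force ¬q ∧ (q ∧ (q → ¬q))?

s1 ⊮ ¬q ∧ (q ∧ (q → ¬q)) since s1 fails ¬q.

No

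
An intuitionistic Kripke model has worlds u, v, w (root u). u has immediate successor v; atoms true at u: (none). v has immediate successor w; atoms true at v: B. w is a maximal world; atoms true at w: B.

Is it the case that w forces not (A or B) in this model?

w does not force not (A or B) since w is accessible from w and w forces A or B.
w forces A or B via the disjunct B.

No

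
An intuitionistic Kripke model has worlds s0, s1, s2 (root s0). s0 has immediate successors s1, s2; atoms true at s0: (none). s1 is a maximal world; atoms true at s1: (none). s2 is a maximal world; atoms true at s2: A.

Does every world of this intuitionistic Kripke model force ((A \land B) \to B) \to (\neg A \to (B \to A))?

Yes

s0 \Vdash ((A \land B) \to B) \to (\neg A \to (B \to A)): every world accessible from s0 that forces (A \land B) \to B (namely s0, s1, s2) also forces \neg A \to (B \to A).
Since the root s0 forces ((A \land B) \to B) \to (\neg A \to (B \to A)) and forcing is persistent (monotone upward), every world forces it.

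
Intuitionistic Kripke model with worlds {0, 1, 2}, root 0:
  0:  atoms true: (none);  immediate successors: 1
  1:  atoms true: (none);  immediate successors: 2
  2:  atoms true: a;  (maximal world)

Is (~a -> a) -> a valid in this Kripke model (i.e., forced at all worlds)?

No

Not every world: 0 ||-/- (~a -> a) -> a.
0 ||-/- (~a -> a) -> a: already at 0 itself, 0 ||- ~a -> a but 0 ||-/- a.
0 lacks atom a, so 0 ||-/- a.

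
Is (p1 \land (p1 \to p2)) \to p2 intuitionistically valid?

Yes

This is modus ponens in implicational form, which is intuitionistically derivable.
If a world forces p1 and p1 \to p2, then applying the implication at that world (which is accessible from itself) gives p2.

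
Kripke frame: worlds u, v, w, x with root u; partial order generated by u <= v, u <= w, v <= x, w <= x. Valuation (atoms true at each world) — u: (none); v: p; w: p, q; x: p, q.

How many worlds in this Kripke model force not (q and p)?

u: does not force it — u does not force not (q and p) since w is accessible from u and w forces q and p.
v: does not force it.
w: does not force it.
x: does not force it.
Worlds forcing the formula: { }.

0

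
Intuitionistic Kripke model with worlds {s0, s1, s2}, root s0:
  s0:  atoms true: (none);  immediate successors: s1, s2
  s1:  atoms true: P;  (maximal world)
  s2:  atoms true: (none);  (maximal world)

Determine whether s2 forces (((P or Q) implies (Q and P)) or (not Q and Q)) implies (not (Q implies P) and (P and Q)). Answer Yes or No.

No

s2 does not force (((P or Q) implies (Q and P)) or (not Q and Q)) implies (not (Q implies P) and (P and Q)): already at s2 itself, s2 forces ((P or Q) implies (Q and P)) or (not Q and Q) but s2 does not force not (Q implies P) and (P and Q).
s2 does not force not (Q implies P) and (P and Q) since s2 fails not (Q implies P).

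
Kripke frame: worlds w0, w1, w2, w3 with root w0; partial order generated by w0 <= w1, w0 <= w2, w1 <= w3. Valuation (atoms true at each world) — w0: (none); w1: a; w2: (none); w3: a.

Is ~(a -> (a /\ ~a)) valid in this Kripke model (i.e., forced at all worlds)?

Not every world: w0 ||-/- ~(a -> (a /\ ~a)).
w0 ||-/- ~(a -> (a /\ ~a)) since w2 is accessible from w0 and w2 ||- a -> (a /\ ~a).
w2 ||- a -> (a /\ ~a) vacuously: no world accessible from w2 forces the antecedent a.

No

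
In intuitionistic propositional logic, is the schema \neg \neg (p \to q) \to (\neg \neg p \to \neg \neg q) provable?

This is the distribution of double negation over implication, which is intuitionistically derivable.
Assume \neg \neg (p \to q) and \neg \neg p; suppose \neg q. Then p \to q would give \neg p (by contraposition), contradicting \neg \neg p; so \neg (p \to q), contradicting \neg \neg (p \to q). Hence \neg \neg q.

Yes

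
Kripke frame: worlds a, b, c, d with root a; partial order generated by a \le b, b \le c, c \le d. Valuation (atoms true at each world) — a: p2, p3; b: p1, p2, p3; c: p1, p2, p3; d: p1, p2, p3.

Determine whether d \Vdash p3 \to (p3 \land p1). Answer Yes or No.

d \Vdash p3 \to (p3 \land p1): every world accessible from d that forces p3 (namely d) also forces p3 \land p1.

Yes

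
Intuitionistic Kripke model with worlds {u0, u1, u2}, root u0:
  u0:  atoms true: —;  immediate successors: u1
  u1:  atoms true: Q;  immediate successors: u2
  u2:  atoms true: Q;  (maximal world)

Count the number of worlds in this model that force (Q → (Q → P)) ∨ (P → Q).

3

u0: forces it.
u1: forces it.
u2: forces it.
Worlds forcing the formula: {u0, u1, u2}.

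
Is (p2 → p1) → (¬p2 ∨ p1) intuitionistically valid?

This is the material-implication-as-disjunction principle, which is not intuitionistically valid.
A Kripke countermodel: worlds a, b; order generated by a ≤ b; atoms true at each world — a:{}; b:{p1,p2}.
a ⊮ (p2 → p1) → (¬p2 ∨ p1): already at a itself, a ⊩ p2 → p1 but a ⊮ ¬p2 ∨ p1.
a ⊮ ¬p2 ∨ p1: neither disjunct is forced at a.
a ⊮ ¬p2 since b is accessible from a and b ⊩ p2.
So the root a does not force the formula.

No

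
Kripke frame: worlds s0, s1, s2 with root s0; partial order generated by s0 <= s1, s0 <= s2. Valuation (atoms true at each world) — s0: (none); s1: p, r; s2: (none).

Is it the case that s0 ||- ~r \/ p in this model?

s0 ||-/- ~r \/ p: neither disjunct is forced at s0.
s0 ||-/- ~r since s1 is accessible from s0 and s1 ||- r.

No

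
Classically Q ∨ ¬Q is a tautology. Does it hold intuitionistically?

No

This is the law of excluded middle, which is not intuitionistically valid.
A Kripke countermodel: worlds s0, s1; order generated by s0 ≤ s1; atoms true at each world — s0:{}; s1:{Q}.
s0 ⊮ Q ∨ ¬Q: neither disjunct is forced at s0.
s0 lacks atom Q, so s0 ⊮ Q.
So the root s0 does not force the formula.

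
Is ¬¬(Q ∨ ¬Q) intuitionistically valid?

Yes

This is the double negation of excluded middle, which is intuitionistically derivable.
Assuming ¬(Q ∨ ¬Q): from Q we'd get Q ∨ ¬Q, so ¬Q; but then Q ∨ ¬Q again — contradiction. Hence ¬¬(Q ∨ ¬Q).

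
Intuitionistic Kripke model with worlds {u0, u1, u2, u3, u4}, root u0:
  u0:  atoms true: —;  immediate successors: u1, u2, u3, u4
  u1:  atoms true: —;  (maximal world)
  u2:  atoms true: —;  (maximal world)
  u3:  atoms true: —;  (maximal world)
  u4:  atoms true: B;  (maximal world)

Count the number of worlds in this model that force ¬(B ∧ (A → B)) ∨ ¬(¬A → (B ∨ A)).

u0: does not force it — u0 ⊮ ¬(B ∧ (A → B)) ∨ ¬(¬A → (B ∨ A)): neither disjunct is forced at u0.
u1: forces it.
u2: forces it.
u3: forces it.
u4: does not force it.
Worlds forcing the formula: {u1, u2, u3}.

3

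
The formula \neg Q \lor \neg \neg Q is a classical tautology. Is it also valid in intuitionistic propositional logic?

This is the weak law of excluded middle, which is not intuitionistically valid.
A Kripke countermodel: worlds w0, w1, w2; order generated by w0 \le w1, w0 \le w2; atoms true at each world — w0:{}; w1:{Q}; w2:{}.
w0 \nVdash \neg Q \lor \neg \neg Q: neither disjunct is forced at w0.
w0 \nVdash \neg Q since w1 is accessible from w0 and w1 \Vdash Q.
So the root w0 does not force the formula.

No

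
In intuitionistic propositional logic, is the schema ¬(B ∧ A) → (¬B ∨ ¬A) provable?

No

This is the constructively invalid direction of De Morgan's law for conjunction, which is not intuitionistically valid.
A Kripke countermodel: worlds 0, 1, 2; order generated by 0 ≤ 1, 0 ≤ 2; atoms true at each world — 0:{}; 1:{B}; 2:{A}.
0 ⊮ ¬(B ∧ A) → (¬B ∨ ¬A): already at 0 itself, 0 ⊩ ¬(B ∧ A) but 0 ⊮ ¬B ∨ ¬A.
0 ⊮ ¬B ∨ ¬A: neither disjunct is forced at 0.
0 ⊮ ¬B since 1 is accessible from 0 and 1 ⊩ B.
So the root 0 does not force the formula.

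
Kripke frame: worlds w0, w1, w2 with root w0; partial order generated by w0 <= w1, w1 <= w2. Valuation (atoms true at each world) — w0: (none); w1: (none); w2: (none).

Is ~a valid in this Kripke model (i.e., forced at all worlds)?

Yes

w0 ||- ~a: no world accessible from w0 forces a.
Since the root w0 forces ~a and forcing is persistent (monotone upward), every world forces it.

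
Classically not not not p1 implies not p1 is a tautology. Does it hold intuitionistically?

Yes

This is triple-negation reduction, which is intuitionistically derivable.
Assume not not not p1 and suppose p1. Then not not p1 (double-negation introduction), contradicting not not not p1. So not p1.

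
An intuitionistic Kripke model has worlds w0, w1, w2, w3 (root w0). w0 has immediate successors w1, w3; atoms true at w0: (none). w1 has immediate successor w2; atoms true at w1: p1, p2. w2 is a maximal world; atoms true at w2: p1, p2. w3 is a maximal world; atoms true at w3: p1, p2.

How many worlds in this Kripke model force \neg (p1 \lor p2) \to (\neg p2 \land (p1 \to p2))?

w0: forces it.
w1: forces it.
w2: forces it.
w3: forces it.
Worlds forcing the formula: {w0, w1, w2, w3}.

4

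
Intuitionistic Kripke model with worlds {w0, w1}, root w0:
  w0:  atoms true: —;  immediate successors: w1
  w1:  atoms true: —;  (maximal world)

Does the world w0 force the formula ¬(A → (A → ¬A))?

w0 ⊮ ¬(A → (A → ¬A)) since w0 is accessible from w0 and w0 ⊩ A → (A → ¬A).
w0 ⊩ A → (A → ¬A) vacuously: no world accessible from w0 forces the antecedent A.

No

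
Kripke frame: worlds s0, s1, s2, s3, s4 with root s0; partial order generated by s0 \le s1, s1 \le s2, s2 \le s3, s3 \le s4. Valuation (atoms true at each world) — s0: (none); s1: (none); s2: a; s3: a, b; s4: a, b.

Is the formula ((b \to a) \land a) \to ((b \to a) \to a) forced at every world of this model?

Yes

s0 \Vdash ((b \to a) \land a) \to ((b \to a) \to a): every world accessible from s0 that forces (b \to a) \land a (namely s2, s3, s4) also forces (b \to a) \to a.
Since the root s0 forces ((b \to a) \land a) \to ((b \to a) \to a) and forcing is persistent (monotone upward), every world forces it.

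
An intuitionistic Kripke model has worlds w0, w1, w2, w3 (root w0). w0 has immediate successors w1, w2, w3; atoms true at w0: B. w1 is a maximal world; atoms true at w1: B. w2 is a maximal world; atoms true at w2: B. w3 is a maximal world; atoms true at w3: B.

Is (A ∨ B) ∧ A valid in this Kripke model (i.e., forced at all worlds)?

No

Not every world: w0 ⊮ (A ∨ B) ∧ A.
w0 ⊮ (A ∨ B) ∧ A since w0 fails A.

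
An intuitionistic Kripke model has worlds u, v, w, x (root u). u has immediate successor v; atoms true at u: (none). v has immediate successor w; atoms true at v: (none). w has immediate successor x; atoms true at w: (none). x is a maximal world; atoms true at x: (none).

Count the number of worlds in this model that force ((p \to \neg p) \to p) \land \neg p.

u: does not force it — u \nVdash ((p \to \neg p) \to p) \land \neg p since u fails (p \to \neg p) \to p.
v: does not force it.
w: does not force it.
x: does not force it.
Worlds forcing the formula: { }.

0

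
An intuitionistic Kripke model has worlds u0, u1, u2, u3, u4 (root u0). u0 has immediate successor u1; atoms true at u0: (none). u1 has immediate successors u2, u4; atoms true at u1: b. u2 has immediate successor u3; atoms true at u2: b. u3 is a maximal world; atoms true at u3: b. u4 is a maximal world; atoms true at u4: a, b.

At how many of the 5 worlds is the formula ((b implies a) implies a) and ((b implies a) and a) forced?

1

u0: does not force it — u0 does not force ((b implies a) implies a) and ((b implies a) and a) since u0 fails (b implies a) and a.
u1: does not force it — u1 does not force ((b implies a) implies a) and ((b implies a) and a) since u1 fails (b implies a) and a.
u2: does not force it.
u3: does not force it.
u4: forces it.
Worlds forcing the formula: {u4}.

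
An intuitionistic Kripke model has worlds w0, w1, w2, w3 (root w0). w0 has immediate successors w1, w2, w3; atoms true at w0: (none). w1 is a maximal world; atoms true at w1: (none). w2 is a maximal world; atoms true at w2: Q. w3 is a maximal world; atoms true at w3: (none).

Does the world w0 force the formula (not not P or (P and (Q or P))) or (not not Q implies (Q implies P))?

w0 does not force (not not P or (P and (Q or P))) or (not not Q implies (Q implies P)): neither disjunct is forced at w0.
w0 does not force not not P or (P and (Q or P)): neither disjunct is forced at w0.
w0 does not force not not P since w0 is accessible from w0 and w0 forces not P.
w0 forces not P: no world accessible from w0 forces P.

No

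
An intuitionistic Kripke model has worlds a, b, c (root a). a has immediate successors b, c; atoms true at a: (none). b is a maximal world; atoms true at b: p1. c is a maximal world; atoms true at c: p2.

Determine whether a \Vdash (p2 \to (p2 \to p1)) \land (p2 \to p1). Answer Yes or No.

No

a \nVdash (p2 \to (p2 \to p1)) \land (p2 \to p1) since a fails p2 \to (p2 \to p1).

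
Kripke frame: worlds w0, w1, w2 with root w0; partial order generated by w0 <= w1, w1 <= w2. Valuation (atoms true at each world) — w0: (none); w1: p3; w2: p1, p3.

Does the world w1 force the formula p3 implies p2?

w1 does not force p3 implies p2: already at w1 itself, w1 forces p3 but w1 does not force p2.
w1 lacks atom p2, so w1 does not force p2.

No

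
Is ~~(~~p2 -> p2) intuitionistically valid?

This is the double negation of double-negation elimination, which is intuitionistically derivable.
By Glivenko's theorem the double negation of any classical propositional tautology is intuitionistically provable; ~~p2 -> p2 is classically a tautology.

Yes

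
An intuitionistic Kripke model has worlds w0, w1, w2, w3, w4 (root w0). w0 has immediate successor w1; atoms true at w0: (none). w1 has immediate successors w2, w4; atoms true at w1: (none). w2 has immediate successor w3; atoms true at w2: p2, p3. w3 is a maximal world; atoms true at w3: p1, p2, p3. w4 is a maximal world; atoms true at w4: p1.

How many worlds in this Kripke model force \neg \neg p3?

w0: does not force it — w0 \nVdash \neg \neg p3 since w4 is accessible from w0 and w4 \Vdash \neg p3.
w1: does not force it.
w2: forces it.
w3: forces it.
w4: does not force it.
Worlds forcing the formula: {w2, w3}.

2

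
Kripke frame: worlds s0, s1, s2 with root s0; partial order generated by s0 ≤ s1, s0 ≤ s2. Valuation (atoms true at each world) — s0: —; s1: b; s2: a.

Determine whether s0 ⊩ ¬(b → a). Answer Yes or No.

s0 ⊮ ¬(b → a) since s2 is accessible from s0 and s2 ⊩ b → a.
s2 ⊩ b → a vacuously: no world accessible from s2 forces the antecedent b.

No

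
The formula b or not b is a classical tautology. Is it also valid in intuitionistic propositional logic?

This is the law of excluded middle, which is not intuitionistically valid.
A Kripke countermodel: worlds u, v; order generated by u <= v; atoms true at each world — u:{}; v:{b}.
u does not force b or not b: neither disjunct is forced at u.
u lacks atom b, so u does not force b.
So the root u does not force the formula.

No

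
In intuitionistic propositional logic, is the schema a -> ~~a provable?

Yes

This is double-negation introduction, which is intuitionistically derivable.
If a world forces a then every accessible world forces a (persistence), so none forces ~a; hence ~~a.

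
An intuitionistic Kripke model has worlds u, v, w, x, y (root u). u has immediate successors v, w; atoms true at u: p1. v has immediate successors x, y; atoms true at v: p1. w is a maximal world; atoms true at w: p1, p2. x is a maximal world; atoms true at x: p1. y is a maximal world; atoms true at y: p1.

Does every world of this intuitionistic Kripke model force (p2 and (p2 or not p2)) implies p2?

Yes

u forces (p2 and (p2 or not p2)) implies p2: every world accessible from u that forces p2 and (p2 or not p2) (namely w) also forces p2.
Since the root u forces (p2 and (p2 or not p2)) implies p2 and forcing is persistent (monotone upward), every world forces it.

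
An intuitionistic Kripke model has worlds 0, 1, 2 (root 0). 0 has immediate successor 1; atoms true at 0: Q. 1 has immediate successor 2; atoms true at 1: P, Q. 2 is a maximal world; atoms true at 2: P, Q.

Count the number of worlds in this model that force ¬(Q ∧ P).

0

0: does not force it — 0 ⊮ ¬(Q ∧ P) since 1 is accessible from 0 and 1 ⊩ Q ∧ P.
1: does not force it — 1 ⊮ ¬(Q ∧ P) since 1 is accessible from 1 and 1 ⊩ Q ∧ P.
2: does not force it.
Worlds forcing the formula: { }.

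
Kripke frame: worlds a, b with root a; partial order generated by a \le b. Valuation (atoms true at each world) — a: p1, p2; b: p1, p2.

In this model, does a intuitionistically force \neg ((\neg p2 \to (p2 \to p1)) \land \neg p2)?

a \Vdash \neg ((\neg p2 \to (p2 \to p1)) \land \neg p2): no world accessible from a forces (\neg p2 \to (p2 \to p1)) \land \neg p2.

Yes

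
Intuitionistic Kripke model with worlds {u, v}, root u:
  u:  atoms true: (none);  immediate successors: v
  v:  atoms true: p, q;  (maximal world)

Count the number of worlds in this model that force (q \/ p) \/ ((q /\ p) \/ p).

1

u: does not force it — u ||-/- (q \/ p) \/ ((q /\ p) \/ p): neither disjunct is forced at u.
v: forces it.
Worlds forcing the formula: {v}.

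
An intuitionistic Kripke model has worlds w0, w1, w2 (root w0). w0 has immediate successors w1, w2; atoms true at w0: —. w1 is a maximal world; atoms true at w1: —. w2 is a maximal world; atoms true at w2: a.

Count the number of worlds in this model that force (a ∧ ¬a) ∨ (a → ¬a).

1

w0: does not force it — w0 ⊮ (a ∧ ¬a) ∨ (a → ¬a): neither disjunct is forced at w0.
w1: forces it.
w2: does not force it.
Worlds forcing the formula: {w1}.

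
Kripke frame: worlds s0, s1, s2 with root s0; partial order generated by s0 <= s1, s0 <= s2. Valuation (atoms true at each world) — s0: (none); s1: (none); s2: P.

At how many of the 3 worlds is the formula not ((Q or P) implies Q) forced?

s0: does not force it — s0 does not force not ((Q or P) implies Q) since s1 is accessible from s0 and s1 forces (Q or P) implies Q.
s1: does not force it — s1 does not force not ((Q or P) implies Q) since s1 is accessible from s1 and s1 forces (Q or P) implies Q.
s2: forces it.
Worlds forcing the formula: {s2}.

1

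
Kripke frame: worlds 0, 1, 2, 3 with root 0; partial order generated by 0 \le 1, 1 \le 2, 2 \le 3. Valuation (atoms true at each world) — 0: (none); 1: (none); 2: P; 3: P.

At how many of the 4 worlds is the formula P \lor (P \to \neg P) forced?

0: does not force it — 0 \nVdash P \lor (P \to \neg P): neither disjunct is forced at 0.
1: does not force it.
2: forces it.
3: forces it.
Worlds forcing the formula: {2, 3}.

2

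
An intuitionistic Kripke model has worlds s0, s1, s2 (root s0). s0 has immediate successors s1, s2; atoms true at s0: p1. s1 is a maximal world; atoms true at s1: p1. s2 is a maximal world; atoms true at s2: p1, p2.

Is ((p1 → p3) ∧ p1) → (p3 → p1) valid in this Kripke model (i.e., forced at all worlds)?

s0 ⊩ ((p1 → p3) ∧ p1) → (p3 → p1) vacuously: no world accessible from s0 forces the antecedent (p1 → p3) ∧ p1.
Since the root s0 forces ((p1 → p3) ∧ p1) → (p3 → p1) and forcing is persistent (monotone upward), every world forces it.

Yes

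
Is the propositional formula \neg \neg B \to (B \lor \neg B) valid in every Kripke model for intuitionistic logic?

This is a variant of double-negation elimination (deriving excluded middle from double negation), which is not intuitionistically valid.
A Kripke countermodel: worlds 0, 1; order generated by 0 \le 1; atoms true at each world — 0:{}; 1:{B}.
0 \nVdash \neg \neg B \to (B \lor \neg B): already at 0 itself, 0 \Vdash \neg \neg B but 0 \nVdash B \lor \neg B.
0 \nVdash B \lor \neg B: neither disjunct is forced at 0.
0 lacks atom B, so 0 \nVdash B.
So the root 0 does not force the formula.

No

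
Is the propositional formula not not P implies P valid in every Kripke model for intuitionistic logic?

No

This is double-negation elimination, which is not intuitionistically valid.
A Kripke countermodel: worlds s0, s1; order generated by s0 <= s1; atoms true at each world — s0:{}; s1:{P}.
s0 does not force not not P implies P: already at s0 itself, s0 forces not not P but s0 does not force P.
s0 lacks atom P, so s0 does not force P.
So the root s0 does not force the formula.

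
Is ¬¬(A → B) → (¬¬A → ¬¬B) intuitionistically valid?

This is the distribution of double negation over implication, which is intuitionistically derivable.
Assume ¬¬(A → B) and ¬¬A; suppose ¬B. Then A → B would give ¬A (by contraposition), contradicting ¬¬A; so ¬(A → B), contradicting ¬¬(A → B). Hence ¬¬B.

Yes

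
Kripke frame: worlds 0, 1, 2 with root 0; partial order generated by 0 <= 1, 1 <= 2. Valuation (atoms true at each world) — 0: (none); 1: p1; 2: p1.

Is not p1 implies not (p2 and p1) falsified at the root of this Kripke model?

0 forces not p1 implies not (p2 and p1) vacuously: no world accessible from 0 forces the antecedent not p1.
So the root 0 forces not p1 implies not (p2 and p1); the model is not a countermodel.

No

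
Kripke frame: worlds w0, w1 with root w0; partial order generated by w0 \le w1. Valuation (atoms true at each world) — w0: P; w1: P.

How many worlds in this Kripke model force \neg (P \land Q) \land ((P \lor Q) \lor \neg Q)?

w0: forces it.
w1: forces it.
Worlds forcing the formula: {w0, w1}.

2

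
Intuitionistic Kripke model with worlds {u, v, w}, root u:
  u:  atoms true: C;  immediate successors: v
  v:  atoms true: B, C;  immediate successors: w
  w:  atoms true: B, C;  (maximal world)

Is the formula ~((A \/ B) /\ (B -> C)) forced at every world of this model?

Not every world: u ||-/- ~((A \/ B) /\ (B -> C)).
u ||-/- ~((A \/ B) /\ (B -> C)) since v is accessible from u and v ||- (A \/ B) /\ (B -> C).
v ||- (A \/ B) /\ (B -> C) since v forces both conjuncts.

No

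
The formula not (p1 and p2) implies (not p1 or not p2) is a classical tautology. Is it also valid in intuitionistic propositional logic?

No

This is the constructively invalid direction of De Morgan's law for conjunction, which is not intuitionistically valid.
A Kripke countermodel: worlds u, v, w; order generated by u <= v, u <= w; atoms true at each world — u:{}; v:{p1}; w:{p2}.
u does not force not (p1 and p2) implies (not p1 or not p2): already at u itself, u forces not (p1 and p2) but u does not force not p1 or not p2.
u does not force not p1 or not p2: neither disjunct is forced at u.
u does not force not p1 since v is accessible from u and v forces p1.
So the root u does not force the formula.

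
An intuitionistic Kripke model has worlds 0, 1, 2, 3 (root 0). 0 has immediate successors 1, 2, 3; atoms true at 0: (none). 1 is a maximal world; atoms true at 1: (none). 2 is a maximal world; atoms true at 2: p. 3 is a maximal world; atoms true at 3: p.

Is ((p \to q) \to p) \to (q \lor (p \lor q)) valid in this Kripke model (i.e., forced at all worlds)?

0 \Vdash ((p \to q) \to p) \to (q \lor (p \lor q)): every world accessible from 0 that forces (p \to q) \to p (namely 2, 3) also forces q \lor (p \lor q).
Since the root 0 forces ((p \to q) \to p) \to (q \lor (p \lor q)) and forcing is persistent (monotone upward), every world forces it.

Yes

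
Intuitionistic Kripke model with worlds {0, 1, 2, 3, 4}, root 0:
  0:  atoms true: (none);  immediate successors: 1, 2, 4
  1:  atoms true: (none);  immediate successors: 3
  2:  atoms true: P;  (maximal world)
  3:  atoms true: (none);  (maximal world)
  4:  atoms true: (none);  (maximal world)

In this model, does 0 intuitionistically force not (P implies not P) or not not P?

No

0 does not force not (P implies not P) or not not P: neither disjunct is forced at 0.
0 does not force not (P implies not P) since 1 is accessible from 0 and 1 forces P implies not P.
1 forces P implies not P vacuously: no world accessible from 1 forces the antecedent P.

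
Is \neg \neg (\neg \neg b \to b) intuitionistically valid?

This is the double negation of double-negation elimination, which is intuitionistically derivable.
By Glivenko's theorem the double negation of any classical propositional tautology is intuitionistically provable; \neg \neg b \to b is classically a tautology.

Yes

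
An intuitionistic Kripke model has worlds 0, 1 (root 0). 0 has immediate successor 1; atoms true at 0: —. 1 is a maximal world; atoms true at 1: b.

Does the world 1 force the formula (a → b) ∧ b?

1 ⊩ (a → b) ∧ b since 1 forces both conjuncts.

Yes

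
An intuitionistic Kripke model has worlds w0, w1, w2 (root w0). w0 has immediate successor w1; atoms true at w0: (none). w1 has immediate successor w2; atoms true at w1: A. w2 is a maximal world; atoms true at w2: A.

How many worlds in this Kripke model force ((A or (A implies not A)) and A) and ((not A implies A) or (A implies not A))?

2

w0: does not force it — w0 does not force ((A or (A implies not A)) and A) and ((not A implies A) or (A implies not A)) since w0 fails (A or (A implies not A)) and A.
w1: forces it.
w2: forces it.
Worlds forcing the formula: {w1, w2}.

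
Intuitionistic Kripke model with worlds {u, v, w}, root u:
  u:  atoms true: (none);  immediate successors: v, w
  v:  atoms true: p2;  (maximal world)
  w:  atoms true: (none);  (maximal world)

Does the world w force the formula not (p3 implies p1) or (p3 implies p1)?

w forces not (p3 implies p1) or (p3 implies p1) via the disjunct p3 implies p1.

Yes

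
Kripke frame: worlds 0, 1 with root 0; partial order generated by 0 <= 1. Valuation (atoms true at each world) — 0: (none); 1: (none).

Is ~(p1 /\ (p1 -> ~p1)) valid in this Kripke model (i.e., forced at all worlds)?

0 ||- ~(p1 /\ (p1 -> ~p1)): no world accessible from 0 forces p1 /\ (p1 -> ~p1).
Since the root 0 forces ~(p1 /\ (p1 -> ~p1)) and forcing is persistent (monotone upward), every world forces it.

Yes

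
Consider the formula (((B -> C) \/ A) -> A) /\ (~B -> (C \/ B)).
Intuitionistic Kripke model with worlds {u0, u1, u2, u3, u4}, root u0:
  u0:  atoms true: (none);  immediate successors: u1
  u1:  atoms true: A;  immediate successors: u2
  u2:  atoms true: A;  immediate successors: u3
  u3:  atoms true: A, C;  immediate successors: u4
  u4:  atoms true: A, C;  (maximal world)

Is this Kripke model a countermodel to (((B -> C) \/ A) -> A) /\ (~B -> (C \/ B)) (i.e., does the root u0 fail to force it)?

u0 ||-/- (((B -> C) \/ A) -> A) /\ (~B -> (C \/ B)) since u0 fails ((B -> C) \/ A) -> A.
So the root u0 does not force (((B -> C) \/ A) -> A) /\ (~B -> (C \/ B)); the model is a countermodel.

Yes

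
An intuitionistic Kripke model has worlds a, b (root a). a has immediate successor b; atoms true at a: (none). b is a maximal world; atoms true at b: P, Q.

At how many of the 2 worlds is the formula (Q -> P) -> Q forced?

1

a: does not force it — a ||-/- (Q -> P) -> Q: already at a itself, a ||- Q -> P but a ||-/- Q.
b: forces it.
Worlds forcing the formula: {b}.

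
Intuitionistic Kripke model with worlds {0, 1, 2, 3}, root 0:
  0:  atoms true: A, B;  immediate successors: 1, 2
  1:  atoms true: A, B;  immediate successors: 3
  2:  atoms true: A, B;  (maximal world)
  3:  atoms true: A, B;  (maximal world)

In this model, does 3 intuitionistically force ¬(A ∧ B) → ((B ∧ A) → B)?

Yes

3 ⊩ ¬(A ∧ B) → ((B ∧ A) → B) vacuously: no world accessible from 3 forces the antecedent ¬(A ∧ B).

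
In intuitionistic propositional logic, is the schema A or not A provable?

This is the law of excluded middle, which is not intuitionistically valid.
A Kripke countermodel: worlds s0, s1; order generated by s0 <= s1; atoms true at each world — s0:{}; s1:{A}.
s0 does not force A or not A: neither disjunct is forced at s0.
s0 lacks atom A, so s0 does not force A.
So the root s0 does not force the formula.

No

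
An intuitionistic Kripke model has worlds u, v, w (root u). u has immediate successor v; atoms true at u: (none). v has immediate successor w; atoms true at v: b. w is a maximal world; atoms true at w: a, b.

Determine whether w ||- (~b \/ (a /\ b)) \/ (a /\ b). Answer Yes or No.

w ||- (~b \/ (a /\ b)) \/ (a /\ b) via the disjunct ~b \/ (a /\ b).

Yes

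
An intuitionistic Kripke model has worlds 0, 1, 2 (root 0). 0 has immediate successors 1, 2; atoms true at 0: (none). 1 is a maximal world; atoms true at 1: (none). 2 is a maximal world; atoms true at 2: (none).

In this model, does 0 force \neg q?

Yes

0 \Vdash \neg q: no world accessible from 0 forces q.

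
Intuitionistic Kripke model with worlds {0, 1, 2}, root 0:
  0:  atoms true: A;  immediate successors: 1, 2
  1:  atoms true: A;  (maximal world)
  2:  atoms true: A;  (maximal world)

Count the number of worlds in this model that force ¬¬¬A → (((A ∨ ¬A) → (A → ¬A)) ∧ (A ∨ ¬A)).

0: forces it.
1: forces it.
2: forces it.
Worlds forcing the formula: {0, 1, 2}.

3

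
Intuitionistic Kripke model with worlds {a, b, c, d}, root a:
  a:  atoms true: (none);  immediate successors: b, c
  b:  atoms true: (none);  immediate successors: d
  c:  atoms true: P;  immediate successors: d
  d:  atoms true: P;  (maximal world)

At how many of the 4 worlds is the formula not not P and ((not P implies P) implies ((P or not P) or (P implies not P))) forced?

a: does not force it — a does not force not not P and ((not P implies P) implies ((P or not P) or (P implies not P))) since a fails (not P implies P) implies ((P or not P) or (P implies not P)).
b: does not force it — b does not force not not P and ((not P implies P) implies ((P or not P) or (P implies not P))) since b fails (not P implies P) implies ((P or not P) or (P implies not P)).
c: forces it.
d: forces it.
Worlds forcing the formula: {c, d}.

2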